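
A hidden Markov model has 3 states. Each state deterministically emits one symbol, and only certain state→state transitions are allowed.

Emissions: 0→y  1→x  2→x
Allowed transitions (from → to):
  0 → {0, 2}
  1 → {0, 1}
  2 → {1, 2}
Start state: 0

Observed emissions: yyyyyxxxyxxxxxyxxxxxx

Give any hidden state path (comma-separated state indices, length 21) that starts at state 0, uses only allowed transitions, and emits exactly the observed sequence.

0,0,0,0,0,2,2,1,0,2,1,1,1,1,0,2,2,2,2,2,2

  t0 'y' -> {0}, take 0 (start)
  t1 'y' -> {0}, take 0 (0->0 ok)
  t2 'y' -> {0}, take 0 (0->0 ok)
  t3 'y' -> {0}, take 0 (0->0 ok)
  t4 'y' -> {0}, take 0 (0->0 ok)
  t5 'x' -> {1,2}, take 2 (0->2 ok)
  t6 'x' -> {1,2}, take 2 (2->2 ok)
  t7 'x' -> {1,2}, take 1 (2->1 ok)
  t8 'y' -> {0}, take 0 (1->0 ok)
  t9 'x' -> {1,2}, take 2 (0->2 ok)
  t10 'x' -> {1,2}, take 1 (2->1 ok)
  t11 'x' -> {1,2}, take 1 (1->1 ok)
  t12 'x' -> {1,2}, take 1 (1->1 ok)
  t13 'x' -> {1,2}, take 1 (1->1 ok)
  t14 'y' -> {0}, take 0 (1->0 ok)
  t15 'x' -> {1,2}, take 2 (0->2 ok)
  t16 'x' -> {1,2}, take 2 (2->2 ok)
  t17 'x' -> {1,2}, take 2 (2->2 ok)
  t18 'x' -> {1,2}, take 2 (2->2 ok)
  t19 'x' -> {1,2}, take 2 (2->2 ok)
  t20 'x' -> {1,2}, take 2 (2->2 ok)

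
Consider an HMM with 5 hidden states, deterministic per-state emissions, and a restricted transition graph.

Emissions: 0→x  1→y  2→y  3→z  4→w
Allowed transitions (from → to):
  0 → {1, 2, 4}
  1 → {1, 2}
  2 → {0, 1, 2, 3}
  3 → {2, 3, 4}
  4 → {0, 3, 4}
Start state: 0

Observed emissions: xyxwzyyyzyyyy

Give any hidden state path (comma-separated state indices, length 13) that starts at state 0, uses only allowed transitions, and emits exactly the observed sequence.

  0: obs=x cand={0} pick 0 [start]
  1: obs=y cand={1,2} pick 2 [0->2 ok]
  2: obs=x cand={0} pick 0 [2->0 ok]
  3: obs=w cand={4} pick 4 [0->4 ok]
  4: obs=z cand={3} pick 3 [4->3 ok]
  5: obs=y cand={1,2} pick 2 [3->2 ok]
  6: obs=y cand={1,2} pick 1 [2->1 ok]
  7: obs=y cand={1,2} pick 2 [1->2 ok]
  8: obs=z cand={3} pick 3 [2->3 ok]
  9: obs=y cand={1,2} pick 2 [3->2 ok]
  10: obs=y cand={1,2} pick 1 [2->1 ok]
  11: obs=y cand={1,2} pick 1 [1->1 ok]
  12: obs=y cand={1,2} pick 1 [1->1 ok]

0,2,0,4,3,2,1,2,3,2,1,1,1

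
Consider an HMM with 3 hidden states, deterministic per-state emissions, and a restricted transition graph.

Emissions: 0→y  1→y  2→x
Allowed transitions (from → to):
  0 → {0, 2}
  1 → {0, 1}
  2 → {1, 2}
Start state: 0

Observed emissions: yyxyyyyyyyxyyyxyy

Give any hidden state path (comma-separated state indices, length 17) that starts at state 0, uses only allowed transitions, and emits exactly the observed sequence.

0,0,2,1,1,1,1,1,0,0,2,1,1,0,2,1,0

  [0] y  {0,1}  => 0  start
  [1] y  {0,1}  => 0  0->0 ok
  [2] x  {2}  => 2  0->2 ok
  [3] y  {0,1}  => 1  2->1 ok
  [4] y  {0,1}  => 1  1->1 ok
  [5] y  {0,1}  => 1  1->1 ok
  [6] y  {0,1}  => 1  1->1 ok
  [7] y  {0,1}  => 1  1->1 ok
  [8] y  {0,1}  => 0  1->0 ok
  [9] y  {0,1}  => 0  0->0 ok
  [10] x  {2}  => 2  0->2 ok
  [11] y  {0,1}  => 1  2->1 ok
  [12] y  {0,1}  => 1  1->1 ok
  [13] y  {0,1}  => 0  1->0 ok
  [14] x  {2}  => 2  0->2 ok
  [15] y  {0,1}  => 1  2->1 ok
  [16] y  {0,1}  => 0  1->0 ok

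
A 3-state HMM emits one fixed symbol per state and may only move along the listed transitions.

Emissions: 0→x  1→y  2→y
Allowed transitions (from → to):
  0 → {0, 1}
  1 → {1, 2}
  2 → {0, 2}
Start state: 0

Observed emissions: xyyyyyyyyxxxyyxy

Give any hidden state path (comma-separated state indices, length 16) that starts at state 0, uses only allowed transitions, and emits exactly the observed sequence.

  [0] x  {0}  => 0  start
  [1] y  {1,2}  => 1  0->1 ok
  [2] y  {1,2}  => 1  1->1 ok
  [3] y  {1,2}  => 1  1->1 ok
  [4] y  {1,2}  => 1  1->1 ok
  [5] y  {1,2}  => 1  1->1 ok
  [6] y  {1,2}  => 2  1->2 ok
  [7] y  {1,2}  => 2  2->2 ok
  [8] y  {1,2}  => 2  2->2 ok
  [9] x  {0}  => 0  2->0 ok
  [10] x  {0}  => 0  0->0 ok
  [11] x  {0}  => 0  0->0 ok
  [12] y  {1,2}  => 1  0->1 ok
  [13] y  {1,2}  => 2  1->2 ok
  [14] x  {0}  => 0  2->0 ok
  [15] y  {1,2}  => 1  0->1 ok

0,1,1,1,1,1,2,2,2,0,0,0,1,2,0,1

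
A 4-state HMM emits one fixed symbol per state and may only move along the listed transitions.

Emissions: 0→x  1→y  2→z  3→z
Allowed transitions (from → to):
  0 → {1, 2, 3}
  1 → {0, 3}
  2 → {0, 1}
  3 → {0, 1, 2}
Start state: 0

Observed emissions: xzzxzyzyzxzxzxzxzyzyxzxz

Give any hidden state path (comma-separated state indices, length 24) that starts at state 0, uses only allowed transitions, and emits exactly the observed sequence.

0,3,2,0,2,1,3,1,3,0,3,0,2,0,2,0,2,1,3,1,0,3,0,3

  pos 0: x in {0}, choose 0; start
  pos 1: z in {2,3}, choose 3; 0->3 ok
  pos 2: z in {2,3}, choose 2; 3->2 ok
  pos 3: x in {0}, choose 0; 2->0 ok
  pos 4: z in {2,3}, choose 2; 0->2 ok
  pos 5: y in {1}, choose 1; 2->1 ok
  pos 6: z in {2,3}, choose 3; 1->3 ok
  pos 7: y in {1}, choose 1; 3->1 ok
  pos 8: z in {2,3}, choose 3; 1->3 ok
  pos 9: x in {0}, choose 0; 3->0 ok
  pos 10: z in {2,3}, choose 3; 0->3 ok
  pos 11: x in {0}, choose 0; 3->0 ok
  pos 12: z in {2,3}, choose 2; 0->2 ok
  pos 13: x in {0}, choose 0; 2->0 ok
  pos 14: z in {2,3}, choose 2; 0->2 ok
  pos 15: x in {0}, choose 0; 2->0 ok
  pos 16: z in {2,3}, choose 2; 0->2 ok
  pos 17: y in {1}, choose 1; 2->1 ok
  pos 18: z in {2,3}, choose 3; 1->3 ok
  pos 19: y in {1}, choose 1; 3->1 ok
  pos 20: x in {0}, choose 0; 1->0 ok
  pos 21: z in {2,3}, choose 3; 0->3 ok
  pos 22: x in {0}, choose 0; 3->0 ok
  pos 23: z in {2,3}, choose 3; 0->3 ok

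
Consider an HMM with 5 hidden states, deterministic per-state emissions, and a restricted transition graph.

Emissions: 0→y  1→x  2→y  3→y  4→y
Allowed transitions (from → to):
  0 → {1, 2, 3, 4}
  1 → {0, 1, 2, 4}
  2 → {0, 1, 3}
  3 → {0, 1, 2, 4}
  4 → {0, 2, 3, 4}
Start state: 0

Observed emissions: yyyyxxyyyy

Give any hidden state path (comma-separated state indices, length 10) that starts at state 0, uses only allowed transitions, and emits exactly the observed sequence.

0,4,4,2,1,1,2,3,4,4

  [0] y  {0,2,3,4}  => 0  start
  [1] y  {0,2,3,4}  => 4  0->4 ok
  [2] y  {0,2,3,4}  => 4  4->4 ok
  [3] y  {0,2,3,4}  => 2  4->2 ok
  [4] x  {1}  => 1  2->1 ok
  [5] x  {1}  => 1  1->1 ok
  [6] y  {0,2,3,4}  => 2  1->2 ok
  [7] y  {0,2,3,4}  => 3  2->3 ok
  [8] y  {0,2,3,4}  => 4  3->4 ok
  [9] y  {0,2,3,4}  => 4  4->4 ok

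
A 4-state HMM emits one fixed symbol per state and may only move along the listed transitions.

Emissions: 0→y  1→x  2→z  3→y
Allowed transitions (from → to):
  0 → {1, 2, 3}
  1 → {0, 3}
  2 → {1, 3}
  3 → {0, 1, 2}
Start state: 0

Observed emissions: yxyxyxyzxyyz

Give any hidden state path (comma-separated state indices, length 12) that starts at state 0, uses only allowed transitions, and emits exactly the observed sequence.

0,1,3,1,0,1,0,2,1,0,3,2

  pos 0: y in {0,3}, choose 0; start
  pos 1: x in {1}, choose 1; 0->1 ok
  pos 2: y in {0,3}, choose 3; 1->3 ok
  pos 3: x in {1}, choose 1; 3->1 ok
  pos 4: y in {0,3}, choose 0; 1->0 ok
  pos 5: x in {1}, choose 1; 0->1 ok
  pos 6: y in {0,3}, choose 0; 1->0 ok
  pos 7: z in {2}, choose 2; 0->2 ok
  pos 8: x in {1}, choose 1; 2->1 ok
  pos 9: y in {0,3}, choose 0; 1->0 ok
  pos 10: y in {0,3}, choose 3; 0->3 ok
  pos 11: z in {2}, choose 2; 3->2 ok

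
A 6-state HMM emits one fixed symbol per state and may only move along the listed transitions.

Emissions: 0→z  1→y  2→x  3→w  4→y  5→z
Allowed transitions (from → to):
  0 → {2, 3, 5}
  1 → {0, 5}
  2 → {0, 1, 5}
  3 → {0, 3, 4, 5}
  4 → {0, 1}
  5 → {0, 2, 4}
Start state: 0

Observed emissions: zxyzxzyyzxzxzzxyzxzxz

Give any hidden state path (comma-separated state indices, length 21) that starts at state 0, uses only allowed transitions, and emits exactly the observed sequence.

  pos 0: z in {0,5}, choose 0; start
  pos 1: x in {2}, choose 2; 0->2 ok
  pos 2: y in {1,4}, choose 1; 2->1 ok
  pos 3: z in {0,5}, choose 5; 1->5 ok
  pos 4: x in {2}, choose 2; 5->2 ok
  pos 5: z in {0,5}, choose 5; 2->5 ok
  pos 6: y in {1,4}, choose 4; 5->4 ok
  pos 7: y in {1,4}, choose 1; 4->1 ok
  pos 8: z in {0,5}, choose 5; 1->5 ok
  pos 9: x in {2}, choose 2; 5->2 ok
  pos 10: z in {0,5}, choose 0; 2->0 ok
  pos 11: x in {2}, choose 2; 0->2 ok
  pos 12: z in {0,5}, choose 5; 2->5 ok
  pos 13: z in {0,5}, choose 0; 5->0 ok
  pos 14: x in {2}, choose 2; 0->2 ok
  pos 15: y in {1,4}, choose 1; 2->1 ok
  pos 16: z in {0,5}, choose 0; 1->0 ok
  pos 17: x in {2}, choose 2; 0->2 ok
  pos 18: z in {0,5}, choose 5; 2->5 ok
  pos 19: x in {2}, choose 2; 5->2 ok
  pos 20: z in {0,5}, choose 0; 2->0 ok

0,2,1,5,2,5,4,1,5,2,0,2,5,0,2,1,0,2,5,2,0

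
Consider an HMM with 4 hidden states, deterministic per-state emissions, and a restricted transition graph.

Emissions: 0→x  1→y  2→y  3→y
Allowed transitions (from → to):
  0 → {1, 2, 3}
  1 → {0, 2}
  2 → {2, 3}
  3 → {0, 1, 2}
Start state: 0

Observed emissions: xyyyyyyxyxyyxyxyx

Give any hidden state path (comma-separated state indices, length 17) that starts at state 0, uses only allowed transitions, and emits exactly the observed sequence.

0,3,2,3,2,3,1,0,1,0,3,1,0,1,0,3,0

  [0] x  {0}  => 0  start
  [1] y  {1,2,3}  => 3  0->3 ok
  [2] y  {1,2,3}  => 2  3->2 ok
  [3] y  {1,2,3}  => 3  2->3 ok
  [4] y  {1,2,3}  => 2  3->2 ok
  [5] y  {1,2,3}  => 3  2->3 ok
  [6] y  {1,2,3}  => 1  3->1 ok
  [7] x  {0}  => 0  1->0 ok
  [8] y  {1,2,3}  => 1  0->1 ok
  [9] x  {0}  => 0  1->0 ok
  [10] y  {1,2,3}  => 3  0->3 ok
  [11] y  {1,2,3}  => 1  3->1 ok
  [12] x  {0}  => 0  1->0 ok
  [13] y  {1,2,3}  => 1  0->1 ok
  [14] x  {0}  => 0  1->0 ok
  [15] y  {1,2,3}  => 3  0->3 ok
  [16] x  {0}  => 0  3->0 ok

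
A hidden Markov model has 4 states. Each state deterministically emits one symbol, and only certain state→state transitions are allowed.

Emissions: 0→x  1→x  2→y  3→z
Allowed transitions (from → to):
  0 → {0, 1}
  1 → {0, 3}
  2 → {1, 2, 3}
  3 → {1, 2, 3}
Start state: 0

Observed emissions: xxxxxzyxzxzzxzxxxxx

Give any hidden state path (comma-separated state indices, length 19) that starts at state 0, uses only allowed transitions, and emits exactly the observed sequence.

0,0,1,0,1,3,2,1,3,1,3,3,1,3,1,0,0,0,1

  pos 0: x in {0,1}, choose 0; start
  pos 1: x in {0,1}, choose 0; 0->0 ok
  pos 2: x in {0,1}, choose 1; 0->1 ok
  pos 3: x in {0,1}, choose 0; 1->0 ok
  pos 4: x in {0,1}, choose 1; 0->1 ok
  pos 5: z in {3}, choose 3; 1->3 ok
  pos 6: y in {2}, choose 2; 3->2 ok
  pos 7: x in {0,1}, choose 1; 2->1 ok
  pos 8: z in {3}, choose 3; 1->3 ok
  pos 9: x in {0,1}, choose 1; 3->1 ok
  pos 10: z in {3}, choose 3; 1->3 ok
  pos 11: z in {3}, choose 3; 3->3 ok
  pos 12: x in {0,1}, choose 1; 3->1 ok
  pos 13: z in {3}, choose 3; 1->3 ok
  pos 14: x in {0,1}, choose 1; 3->1 ok
  pos 15: x in {0,1}, choose 0; 1->0 ok
  pos 16: x in {0,1}, choose 0; 0->0 ok
  pos 17: x in {0,1}, choose 0; 0->0 ok
  pos 18: x in {0,1}, choose 1; 0->1 ok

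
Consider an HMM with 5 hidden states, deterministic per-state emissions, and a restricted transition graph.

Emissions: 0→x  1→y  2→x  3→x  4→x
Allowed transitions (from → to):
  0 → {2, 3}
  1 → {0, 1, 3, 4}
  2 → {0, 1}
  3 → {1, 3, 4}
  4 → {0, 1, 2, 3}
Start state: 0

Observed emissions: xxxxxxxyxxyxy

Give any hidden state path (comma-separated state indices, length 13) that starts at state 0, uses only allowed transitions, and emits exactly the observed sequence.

  0: obs=x cand={0,2,3,4} pick 0 [start]
  1: obs=x cand={0,2,3,4} pick 3 [0->3 ok]
  2: obs=x cand={0,2,3,4} pick 4 [3->4 ok]
  3: obs=x cand={0,2,3,4} pick 0 [4->0 ok]
  4: obs=x cand={0,2,3,4} pick 3 [0->3 ok]
  5: obs=x cand={0,2,3,4} pick 4 [3->4 ok]
  6: obs=x cand={0,2,3,4} pick 3 [4->3 ok]
  7: obs=y cand={1} pick 1 [3->1 ok]
  8: obs=x cand={0,2,3,4} pick 0 [1->0 ok]
  9: obs=x cand={0,2,3,4} pick 3 [0->3 ok]
  10: obs=y cand={1} pick 1 [3->1 ok]
  11: obs=x cand={0,2,3,4} pick 4 [1->4 ok]
  12: obs=y cand={1} pick 1 [4->1 ok]

0,3,4,0,3,4,3,1,0,3,1,4,1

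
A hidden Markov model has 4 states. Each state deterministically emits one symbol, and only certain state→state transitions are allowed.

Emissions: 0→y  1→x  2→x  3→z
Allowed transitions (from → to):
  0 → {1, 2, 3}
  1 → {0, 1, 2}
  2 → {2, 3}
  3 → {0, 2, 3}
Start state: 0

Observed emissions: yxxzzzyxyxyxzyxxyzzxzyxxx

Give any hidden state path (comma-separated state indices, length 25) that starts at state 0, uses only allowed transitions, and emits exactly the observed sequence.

0,1,2,3,3,3,0,1,0,1,0,2,3,0,1,1,0,3,3,2,3,0,1,2,2

  t0 'y' -> {0}, take 0 (start)
  t1 'x' -> {1,2}, take 1 (0->1 ok)
  t2 'x' -> {1,2}, take 2 (1->2 ok)
  t3 'z' -> {3}, take 3 (2->3 ok)
  t4 'z' -> {3}, take 3 (3->3 ok)
  t5 'z' -> {3}, take 3 (3->3 ok)
  t6 'y' -> {0}, take 0 (3->0 ok)
  t7 'x' -> {1,2}, take 1 (0->1 ok)
  t8 'y' -> {0}, take 0 (1->0 ok)
  t9 'x' -> {1,2}, take 1 (0->1 ok)
  t10 'y' -> {0}, take 0 (1->0 ok)
  t11 'x' -> {1,2}, take 2 (0->2 ok)
  t12 'z' -> {3}, take 3 (2->3 ok)
  t13 'y' -> {0}, take 0 (3->0 ok)
  t14 'x' -> {1,2}, take 1 (0->1 ok)
  t15 'x' -> {1,2}, take 1 (1->1 ok)
  t16 'y' -> {0}, take 0 (1->0 ok)
  t17 'z' -> {3}, take 3 (0->3 ok)
  t18 'z' -> {3}, take 3 (3->3 ok)
  t19 'x' -> {1,2}, take 2 (3->2 ok)
  t20 'z' -> {3}, take 3 (2->3 ok)
  t21 'y' -> {0}, take 0 (3->0 ok)
  t22 'x' -> {1,2}, take 1 (0->1 ok)
  t23 'x' -> {1,2}, take 2 (1->2 ok)
  t24 'x' -> {1,2}, take 2 (2->2 ok)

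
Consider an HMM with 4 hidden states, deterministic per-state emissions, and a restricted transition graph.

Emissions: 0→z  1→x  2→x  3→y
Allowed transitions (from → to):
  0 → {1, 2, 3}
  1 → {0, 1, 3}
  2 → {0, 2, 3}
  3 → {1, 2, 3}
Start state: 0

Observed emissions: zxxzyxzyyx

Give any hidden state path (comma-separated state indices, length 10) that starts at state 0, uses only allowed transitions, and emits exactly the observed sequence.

0,1,1,0,3,1,0,3,3,1

  0: obs=z cand={0} pick 0 [start]
  1: obs=x cand={1,2} pick 1 [0->1 ok]
  2: obs=x cand={1,2} pick 1 [1->1 ok]
  3: obs=z cand={0} pick 0 [1->0 ok]
  4: obs=y cand={3} pick 3 [0->3 ok]
  5: obs=x cand={1,2} pick 1 [3->1 ok]
  6: obs=z cand={0} pick 0 [1->0 ok]
  7: obs=y cand={3} pick 3 [0->3 ok]
  8: obs=y cand={3} pick 3 [3->3 ok]
  9: obs=x cand={1,2} pick 1 [3->1 ok]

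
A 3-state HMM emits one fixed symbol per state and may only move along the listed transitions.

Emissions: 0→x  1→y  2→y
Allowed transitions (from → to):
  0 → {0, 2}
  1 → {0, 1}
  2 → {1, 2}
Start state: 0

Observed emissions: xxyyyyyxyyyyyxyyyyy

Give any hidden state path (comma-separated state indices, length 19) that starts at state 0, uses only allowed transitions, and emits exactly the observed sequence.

0,0,2,2,2,1,1,0,2,1,1,1,1,0,2,2,1,1,1

  0: obs=x cand={0} pick 0 [start]
  1: obs=x cand={0} pick 0 [0->0 ok]
  2: obs=y cand={1,2} pick 2 [0->2 ok]
  3: obs=y cand={1,2} pick 2 [2->2 ok]
  4: obs=y cand={1,2} pick 2 [2->2 ok]
  5: obs=y cand={1,2} pick 1 [2->1 ok]
  6: obs=y cand={1,2} pick 1 [1->1 ok]
  7: obs=x cand={0} pick 0 [1->0 ok]
  8: obs=y cand={1,2} pick 2 [0->2 ok]
  9: obs=y cand={1,2} pick 1 [2->1 ok]
  10: obs=y cand={1,2} pick 1 [1->1 ok]
  11: obs=y cand={1,2} pick 1 [1->1 ok]
  12: obs=y cand={1,2} pick 1 [1->1 ok]
  13: obs=x cand={0} pick 0 [1->0 ok]
  14: obs=y cand={1,2} pick 2 [0->2 ok]
  15: obs=y cand={1,2} pick 2 [2->2 ok]
  16: obs=y cand={1,2} pick 1 [2->1 ok]
  17: obs=y cand={1,2} pick 1 [1->1 ok]
  18: obs=y cand={1,2} pick 1 [1->1 ok]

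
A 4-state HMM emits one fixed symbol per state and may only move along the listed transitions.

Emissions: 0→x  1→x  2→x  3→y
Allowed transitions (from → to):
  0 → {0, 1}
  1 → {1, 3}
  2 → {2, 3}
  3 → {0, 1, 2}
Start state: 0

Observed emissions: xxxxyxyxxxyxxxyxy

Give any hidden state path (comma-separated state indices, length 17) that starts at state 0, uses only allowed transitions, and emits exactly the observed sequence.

0,0,1,1,3,1,3,2,2,2,3,0,1,1,3,1,3

  t0 'x' -> {0,1,2}, take 0 (start)
  t1 'x' -> {0,1,2}, take 0 (0->0 ok)
  t2 'x' -> {0,1,2}, take 1 (0->1 ok)
  t3 'x' -> {0,1,2}, take 1 (1->1 ok)
  t4 'y' -> {3}, take 3 (1->3 ok)
  t5 'x' -> {0,1,2}, take 1 (3->1 ok)
  t6 'y' -> {3}, take 3 (1->3 ok)
  t7 'x' -> {0,1,2}, take 2 (3->2 ok)
  t8 'x' -> {0,1,2}, take 2 (2->2 ok)
  t9 'x' -> {0,1,2}, take 2 (2->2 ok)
  t10 'y' -> {3}, take 3 (2->3 ok)
  t11 'x' -> {0,1,2}, take 0 (3->0 ok)
  t12 'x' -> {0,1,2}, take 1 (0->1 ok)
  t13 'x' -> {0,1,2}, take 1 (1->1 ok)
  t14 'y' -> {3}, take 3 (1->3 ok)
  t15 'x' -> {0,1,2}, take 1 (3->1 ok)
  t16 'y' -> {3}, take 3 (1->3 ok)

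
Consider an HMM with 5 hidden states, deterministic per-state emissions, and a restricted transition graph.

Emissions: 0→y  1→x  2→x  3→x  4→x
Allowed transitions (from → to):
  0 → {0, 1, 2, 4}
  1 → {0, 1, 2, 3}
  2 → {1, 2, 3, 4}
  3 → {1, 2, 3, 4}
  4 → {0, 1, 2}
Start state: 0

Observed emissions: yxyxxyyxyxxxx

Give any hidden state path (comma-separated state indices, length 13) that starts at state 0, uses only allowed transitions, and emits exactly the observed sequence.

  [0] y  {0}  => 0  start
  [1] x  {1,2,3,4}  => 4  0->4 ok
  [2] y  {0}  => 0  4->0 ok
  [3] x  {1,2,3,4}  => 4  0->4 ok
  [4] x  {1,2,3,4}  => 1  4->1 ok
  [5] y  {0}  => 0  1->0 ok
  [6] y  {0}  => 0  0->0 ok
  [7] x  {1,2,3,4}  => 4  0->4 ok
  [8] y  {0}  => 0  4->0 ok
  [9] x  {1,2,3,4}  => 1  0->1 ok
  [10] x  {1,2,3,4}  => 1  1->1 ok
  [11] x  {1,2,3,4}  => 2  1->2 ok
  [12] x  {1,2,3,4}  => 1  2->1 ok

0,4,0,4,1,0,0,4,0,1,1,2,1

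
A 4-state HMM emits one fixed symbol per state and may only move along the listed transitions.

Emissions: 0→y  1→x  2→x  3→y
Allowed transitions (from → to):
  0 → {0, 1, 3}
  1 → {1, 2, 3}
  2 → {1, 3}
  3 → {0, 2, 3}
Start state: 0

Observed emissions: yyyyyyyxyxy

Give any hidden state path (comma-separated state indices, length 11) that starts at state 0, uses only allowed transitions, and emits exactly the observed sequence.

  0: obs=y cand={0,3} pick 0 [start]
  1: obs=y cand={0,3} pick 0 [0->0 ok]
  2: obs=y cand={0,3} pick 0 [0->0 ok]
  3: obs=y cand={0,3} pick 3 [0->3 ok]
  4: obs=y cand={0,3} pick 3 [3->3 ok]
  5: obs=y cand={0,3} pick 3 [3->3 ok]
  6: obs=y cand={0,3} pick 0 [3->0 ok]
  7: obs=x cand={1,2} pick 1 [0->1 ok]
  8: obs=y cand={0,3} pick 3 [1->3 ok]
  9: obs=x cand={1,2} pick 2 [3->2 ok]
  10: obs=y cand={0,3} pick 3 [2->3 ok]

0,0,0,3,3,3,0,1,3,2,3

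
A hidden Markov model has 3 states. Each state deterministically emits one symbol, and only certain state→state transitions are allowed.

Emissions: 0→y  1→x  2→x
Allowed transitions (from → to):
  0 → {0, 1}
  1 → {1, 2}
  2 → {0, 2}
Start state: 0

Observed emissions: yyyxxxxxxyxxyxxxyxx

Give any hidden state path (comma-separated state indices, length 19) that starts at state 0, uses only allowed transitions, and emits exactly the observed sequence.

  [0] y  {0}  => 0  start
  [1] y  {0}  => 0  0->0 ok
  [2] y  {0}  => 0  0->0 ok
  [3] x  {1,2}  => 1  0->1 ok
  [4] x  {1,2}  => 1  1->1 ok
  [5] x  {1,2}  => 1  1->1 ok
  [6] x  {1,2}  => 1  1->1 ok
  [7] x  {1,2}  => 2  1->2 ok
  [8] x  {1,2}  => 2  2->2 ok
  [9] y  {0}  => 0  2->0 ok
  [10] x  {1,2}  => 1  0->1 ok
  [11] x  {1,2}  => 2  1->2 ok
  [12] y  {0}  => 0  2->0 ok
  [13] x  {1,2}  => 1  0->1 ok
  [14] x  {1,2}  => 2  1->2 ok
  [15] x  {1,2}  => 2  2->2 ok
  [16] y  {0}  => 0  2->0 ok
  [17] x  {1,2}  => 1  0->1 ok
  [18] x  {1,2}  => 2  1->2 ok

0,0,0,1,1,1,1,2,2,0,1,2,0,1,2,2,0,1,2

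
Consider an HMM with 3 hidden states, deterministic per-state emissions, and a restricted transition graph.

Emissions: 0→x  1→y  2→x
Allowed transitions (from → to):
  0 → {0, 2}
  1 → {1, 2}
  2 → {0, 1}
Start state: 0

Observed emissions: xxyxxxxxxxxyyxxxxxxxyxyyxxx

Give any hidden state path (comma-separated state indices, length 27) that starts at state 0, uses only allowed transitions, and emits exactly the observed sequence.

0,2,1,2,0,2,0,2,0,0,2,1,1,2,0,2,0,2,0,2,1,2,1,1,2,0,0

  0: obs=x cand={0,2} pick 0 [start]
  1: obs=x cand={0,2} pick 2 [0->2 ok]
  2: obs=y cand={1} pick 1 [2->1 ok]
  3: obs=x cand={0,2} pick 2 [1->2 ok]
  4: obs=x cand={0,2} pick 0 [2->0 ok]
  5: obs=x cand={0,2} pick 2 [0->2 ok]
  6: obs=x cand={0,2} pick 0 [2->0 ok]
  7: obs=x cand={0,2} pick 2 [0->2 ok]
  8: obs=x cand={0,2} pick 0 [2->0 ok]
  9: obs=x cand={0,2} pick 0 [0->0 ok]
  10: obs=x cand={0,2} pick 2 [0->2 ok]
  11: obs=y cand={1} pick 1 [2->1 ok]
  12: obs=y cand={1} pick 1 [1->1 ok]
  13: obs=x cand={0,2} pick 2 [1->2 ok]
  14: obs=x cand={0,2} pick 0 [2->0 ok]
  15: obs=x cand={0,2} pick 2 [0->2 ok]
  16: obs=x cand={0,2} pick 0 [2->0 ok]
  17: obs=x cand={0,2} pick 2 [0->2 ok]
  18: obs=x cand={0,2} pick 0 [2->0 ok]
  19: obs=x cand={0,2} pick 2 [0->2 ok]
  20: obs=y cand={1} pick 1 [2->1 ok]
  21: obs=x cand={0,2} pick 2 [1->2 ok]
  22: obs=y cand={1} pick 1 [2->1 ok]
  23: obs=y cand={1} pick 1 [1->1 ok]
  24: obs=x cand={0,2} pick 2 [1->2 ok]
  25: obs=x cand={0,2} pick 0 [2->0 ok]
  26: obs=x cand={0,2} pick 0 [0->0 ok]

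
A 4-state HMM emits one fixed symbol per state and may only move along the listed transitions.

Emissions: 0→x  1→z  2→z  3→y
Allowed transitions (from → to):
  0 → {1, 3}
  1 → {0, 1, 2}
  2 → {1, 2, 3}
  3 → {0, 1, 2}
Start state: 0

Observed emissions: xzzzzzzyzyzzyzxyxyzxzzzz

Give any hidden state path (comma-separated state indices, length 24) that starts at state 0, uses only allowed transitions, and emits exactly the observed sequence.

  [0] x  {0}  => 0  start
  [1] z  {1,2}  => 1  0->1 ok
  [2] z  {1,2}  => 2  1->2 ok
  [3] z  {1,2}  => 2  2->2 ok
  [4] z  {1,2}  => 1  2->1 ok
  [5] z  {1,2}  => 2  1->2 ok
  [6] z  {1,2}  => 2  2->2 ok
  [7] y  {3}  => 3  2->3 ok
  [8] z  {1,2}  => 2  3->2 ok
  [9] y  {3}  => 3  2->3 ok
  [10] z  {1,2}  => 2  3->2 ok
  [11] z  {1,2}  => 2  2->2 ok
  [12] y  {3}  => 3  2->3 ok
  [13] z  {1,2}  => 1  3->1 ok
  [14] x  {0}  => 0  1->0 ok
  [15] y  {3}  => 3  0->3 ok
  [16] x  {0}  => 0  3->0 ok
  [17] y  {3}  => 3  0->3 ok
  [18] z  {1,2}  => 1  3->1 ok
  [19] x  {0}  => 0  1->0 ok
  [20] z  {1,2}  => 1  0->1 ok
  [21] z  {1,2}  => 2  1->2 ok
  [22] z  {1,2}  => 2  2->2 ok
  [23] z  {1,2}  => 1  2->1 ok

0,1,2,2,1,2,2,3,2,3,2,2,3,1,0,3,0,3,1,0,1,2,2,1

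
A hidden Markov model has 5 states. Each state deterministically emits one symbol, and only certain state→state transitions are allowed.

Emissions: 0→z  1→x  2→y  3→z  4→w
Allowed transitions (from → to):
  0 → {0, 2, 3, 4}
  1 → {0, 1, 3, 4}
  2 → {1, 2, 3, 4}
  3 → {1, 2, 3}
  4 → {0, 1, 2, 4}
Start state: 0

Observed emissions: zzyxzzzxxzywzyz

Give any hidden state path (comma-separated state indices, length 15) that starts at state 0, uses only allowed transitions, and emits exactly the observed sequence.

0,0,2,1,0,0,3,1,1,3,2,4,0,2,3

  pos 0: z in {0,3}, choose 0; start
  pos 1: z in {0,3}, choose 0; 0->0 ok
  pos 2: y in {2}, choose 2; 0->2 ok
  pos 3: x in {1}, choose 1; 2->1 ok
  pos 4: z in {0,3}, choose 0; 1->0 ok
  pos 5: z in {0,3}, choose 0; 0->0 ok
  pos 6: z in {0,3}, choose 3; 0->3 ok
  pos 7: x in {1}, choose 1; 3->1 ok
  pos 8: x in {1}, choose 1; 1->1 ok
  pos 9: z in {0,3}, choose 3; 1->3 ok
  pos 10: y in {2}, choose 2; 3->2 ok
  pos 11: w in {4}, choose 4; 2->4 ok
  pos 12: z in {0,3}, choose 0; 4->0 ok
  pos 13: y in {2}, choose 2; 0->2 ok
  pos 14: z in {0,3}, choose 3; 2->3 ok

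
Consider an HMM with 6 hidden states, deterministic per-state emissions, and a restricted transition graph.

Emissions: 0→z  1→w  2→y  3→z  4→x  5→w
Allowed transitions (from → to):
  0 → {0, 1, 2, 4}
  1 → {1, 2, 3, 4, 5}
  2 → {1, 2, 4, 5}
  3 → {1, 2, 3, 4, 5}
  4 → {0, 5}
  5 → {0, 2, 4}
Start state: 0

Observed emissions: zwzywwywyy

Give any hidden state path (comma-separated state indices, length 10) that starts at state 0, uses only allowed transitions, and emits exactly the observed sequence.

0,1,3,2,1,1,2,1,2,2

  pos 0: z in {0,3}, choose 0; start
  pos 1: w in {1,5}, choose 1; 0->1 ok
  pos 2: z in {0,3}, choose 3; 1->3 ok
  pos 3: y in {2}, choose 2; 3->2 ok
  pos 4: w in {1,5}, choose 1; 2->1 ok
  pos 5: w in {1,5}, choose 1; 1->1 ok
  pos 6: y in {2}, choose 2; 1->2 ok
  pos 7: w in {1,5}, choose 1; 2->1 ok
  pos 8: y in {2}, choose 2; 1->2 ok
  pos 9: y in {2}, choose 2; 2->2 ok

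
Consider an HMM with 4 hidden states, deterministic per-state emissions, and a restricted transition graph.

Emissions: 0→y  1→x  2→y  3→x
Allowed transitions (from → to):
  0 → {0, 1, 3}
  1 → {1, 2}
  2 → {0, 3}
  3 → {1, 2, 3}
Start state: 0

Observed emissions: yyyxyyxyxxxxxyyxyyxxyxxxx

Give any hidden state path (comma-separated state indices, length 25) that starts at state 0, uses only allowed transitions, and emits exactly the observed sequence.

  [0] y  {0,2}  => 0  start
  [1] y  {0,2}  => 0  0->0 ok
  [2] y  {0,2}  => 0  0->0 ok
  [3] x  {1,3}  => 1  0->1 ok
  [4] y  {0,2}  => 2  1->2 ok
  [5] y  {0,2}  => 0  2->0 ok
  [6] x  {1,3}  => 1  0->1 ok
  [7] y  {0,2}  => 2  1->2 ok
  [8] x  {1,3}  => 3  2->3 ok
  [9] x  {1,3}  => 3  3->3 ok
  [10] x  {1,3}  => 3  3->3 ok
  [11] x  {1,3}  => 3  3->3 ok
  [12] x  {1,3}  => 1  3->1 ok
  [13] y  {0,2}  => 2  1->2 ok
  [14] y  {0,2}  => 0  2->0 ok
  [15] x  {1,3}  => 1  0->1 ok
  [16] y  {0,2}  => 2  1->2 ok
  [17] y  {0,2}  => 0  2->0 ok
  [18] x  {1,3}  => 1  0->1 ok
  [19] x  {1,3}  => 1  1->1 ok
  [20] y  {0,2}  => 2  1->2 ok
  [21] x  {1,3}  => 3  2->3 ok
  [22] x  {1,3}  => 3  3->3 ok
  [23] x  {1,3}  => 1  3->1 ok
  [24] x  {1,3}  => 1  1->1 ok

0,0,0,1,2,0,1,2,3,3,3,3,1,2,0,1,2,0,1,1,2,3,3,1,1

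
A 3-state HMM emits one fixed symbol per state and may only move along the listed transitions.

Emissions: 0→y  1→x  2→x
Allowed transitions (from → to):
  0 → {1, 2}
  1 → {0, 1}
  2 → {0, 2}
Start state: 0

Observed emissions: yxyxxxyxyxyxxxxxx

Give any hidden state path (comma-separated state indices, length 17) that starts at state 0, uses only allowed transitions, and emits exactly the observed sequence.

  [0] y  {0}  => 0  start
  [1] x  {1,2}  => 2  0->2 ok
  [2] y  {0}  => 0  2->0 ok
  [3] x  {1,2}  => 1  0->1 ok
  [4] x  {1,2}  => 1  1->1 ok
  [5] x  {1,2}  => 1  1->1 ok
  [6] y  {0}  => 0  1->0 ok
  [7] x  {1,2}  => 1  0->1 ok
  [8] y  {0}  => 0  1->0 ok
  [9] x  {1,2}  => 2  0->2 ok
  [10] y  {0}  => 0  2->0 ok
  [11] x  {1,2}  => 2  0->2 ok
  [12] x  {1,2}  => 2  2->2 ok
  [13] x  {1,2}  => 2  2->2 ok
  [14] x  {1,2}  => 2  2->2 ok
  [15] x  {1,2}  => 2  2->2 ok
  [16] x  {1,2}  => 2  2->2 ok

0,2,0,1,1,1,0,1,0,2,0,2,2,2,2,2,2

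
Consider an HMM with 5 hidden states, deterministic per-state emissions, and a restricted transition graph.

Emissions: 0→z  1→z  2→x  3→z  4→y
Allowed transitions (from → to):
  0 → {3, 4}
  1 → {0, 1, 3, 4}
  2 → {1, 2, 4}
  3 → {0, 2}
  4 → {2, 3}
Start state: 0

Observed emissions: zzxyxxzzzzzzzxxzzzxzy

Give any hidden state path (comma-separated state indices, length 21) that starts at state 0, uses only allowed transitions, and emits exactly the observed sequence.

  0: obs=z cand={0,1,3} pick 0 [start]
  1: obs=z cand={0,1,3} pick 3 [0->3 ok]
  2: obs=x cand={2} pick 2 [3->2 ok]
  3: obs=y cand={4} pick 4 [2->4 ok]
  4: obs=x cand={2} pick 2 [4->2 ok]
  5: obs=x cand={2} pick 2 [2->2 ok]
  6: obs=z cand={0,1,3} pick 1 [2->1 ok]
  7: obs=z cand={0,1,3} pick 1 [1->1 ok]
  8: obs=z cand={0,1,3} pick 1 [1->1 ok]
  9: obs=z cand={0,1,3} pick 1 [1->1 ok]
  10: obs=z cand={0,1,3} pick 1 [1->1 ok]
  11: obs=z cand={0,1,3} pick 1 [1->1 ok]
  12: obs=z cand={0,1,3} pick 3 [1->3 ok]
  13: obs=x cand={2} pick 2 [3->2 ok]
  14: obs=x cand={2} pick 2 [2->2 ok]
  15: obs=z cand={0,1,3} pick 1 [2->1 ok]
  16: obs=z cand={0,1,3} pick 0 [1->0 ok]
  17: obs=z cand={0,1,3} pick 3 [0->3 ok]
  18: obs=x cand={2} pick 2 [3->2 ok]
  19: obs=z cand={0,1,3} pick 1 [2->1 ok]
  20: obs=y cand={4} pick 4 [1->4 ok]

0,3,2,4,2,2,1,1,1,1,1,1,3,2,2,1,0,3,2,1,4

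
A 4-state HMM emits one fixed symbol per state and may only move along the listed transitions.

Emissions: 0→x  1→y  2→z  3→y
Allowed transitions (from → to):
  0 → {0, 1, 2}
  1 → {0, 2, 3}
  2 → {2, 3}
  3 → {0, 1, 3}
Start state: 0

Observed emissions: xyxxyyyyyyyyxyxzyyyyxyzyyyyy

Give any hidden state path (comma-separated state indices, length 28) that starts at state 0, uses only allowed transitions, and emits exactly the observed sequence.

  0: obs=x cand={0} pick 0 [start]
  1: obs=y cand={1,3} pick 1 [0->1 ok]
  2: obs=x cand={0} pick 0 [1->0 ok]
  3: obs=x cand={0} pick 0 [0->0 ok]
  4: obs=y cand={1,3} pick 1 [0->1 ok]
  5: obs=y cand={1,3} pick 3 [1->3 ok]
  6: obs=y cand={1,3} pick 3 [3->3 ok]
  7: obs=y cand={1,3} pick 1 [3->1 ok]
  8: obs=y cand={1,3} pick 3 [1->3 ok]
  9: obs=y cand={1,3} pick 3 [3->3 ok]
  10: obs=y cand={1,3} pick 1 [3->1 ok]
  11: obs=y cand={1,3} pick 3 [1->3 ok]
  12: obs=x cand={0} pick 0 [3->0 ok]
  13: obs=y cand={1,3} pick 1 [0->1 ok]
  14: obs=x cand={0} pick 0 [1->0 ok]
  15: obs=z cand={2} pick 2 [0->2 ok]
  16: obs=y cand={1,3} pick 3 [2->3 ok]
  17: obs=y cand={1,3} pick 3 [3->3 ok]
  18: obs=y cand={1,3} pick 3 [3->3 ok]
  19: obs=y cand={1,3} pick 3 [3->3 ok]
  20: obs=x cand={0} pick 0 [3->0 ok]
  21: obs=y cand={1,3} pick 1 [0->1 ok]
  22: obs=z cand={2} pick 2 [1->2 ok]
  23: obs=y cand={1,3} pick 3 [2->3 ok]
  24: obs=y cand={1,3} pick 1 [3->1 ok]
  25: obs=y cand={1,3} pick 3 [1->3 ok]
  26: obs=y cand={1,3} pick 3 [3->3 ok]
  27: obs=y cand={1,3} pick 3 [3->3 ok]

0,1,0,0,1,3,3,1,3,3,1,3,0,1,0,2,3,3,3,3,0,1,2,3,1,3,3,3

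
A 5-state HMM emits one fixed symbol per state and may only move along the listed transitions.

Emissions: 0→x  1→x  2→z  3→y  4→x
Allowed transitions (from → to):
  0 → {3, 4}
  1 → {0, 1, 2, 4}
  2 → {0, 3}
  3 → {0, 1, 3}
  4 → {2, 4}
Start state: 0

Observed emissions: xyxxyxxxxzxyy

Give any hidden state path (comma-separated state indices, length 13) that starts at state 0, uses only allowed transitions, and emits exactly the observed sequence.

  pos 0: x in {0,1,4}, choose 0; start
  pos 1: y in {3}, choose 3; 0->3 ok
  pos 2: x in {0,1,4}, choose 1; 3->1 ok
  pos 3: x in {0,1,4}, choose 0; 1->0 ok
  pos 4: y in {3}, choose 3; 0->3 ok
  pos 5: x in {0,1,4}, choose 1; 3->1 ok
  pos 6: x in {0,1,4}, choose 0; 1->0 ok
  pos 7: x in {0,1,4}, choose 4; 0->4 ok
  pos 8: x in {0,1,4}, choose 4; 4->4 ok
  pos 9: z in {2}, choose 2; 4->2 ok
  pos 10: x in {0,1,4}, choose 0; 2->0 ok
  pos 11: y in {3}, choose 3; 0->3 ok
  pos 12: y in {3}, choose 3; 3->3 ok

0,3,1,0,3,1,0,4,4,2,0,3,3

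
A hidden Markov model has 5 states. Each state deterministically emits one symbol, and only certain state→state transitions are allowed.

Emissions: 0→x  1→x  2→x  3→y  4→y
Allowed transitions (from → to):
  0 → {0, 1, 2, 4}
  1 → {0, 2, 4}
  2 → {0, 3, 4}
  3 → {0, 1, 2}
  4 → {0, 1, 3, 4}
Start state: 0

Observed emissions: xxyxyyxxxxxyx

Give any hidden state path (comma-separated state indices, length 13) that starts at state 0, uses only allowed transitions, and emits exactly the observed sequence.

  pos 0: x in {0,1,2}, choose 0; start
  pos 1: x in {0,1,2}, choose 2; 0->2 ok
  pos 2: y in {3,4}, choose 3; 2->3 ok
  pos 3: x in {0,1,2}, choose 1; 3->1 ok
  pos 4: y in {3,4}, choose 4; 1->4 ok
  pos 5: y in {3,4}, choose 3; 4->3 ok
  pos 6: x in {0,1,2}, choose 1; 3->1 ok
  pos 7: x in {0,1,2}, choose 0; 1->0 ok
  pos 8: x in {0,1,2}, choose 1; 0->1 ok
  pos 9: x in {0,1,2}, choose 0; 1->0 ok
  pos 10: x in {0,1,2}, choose 0; 0->0 ok
  pos 11: y in {3,4}, choose 4; 0->4 ok
  pos 12: x in {0,1,2}, choose 0; 4->0 ok

0,2,3,1,4,3,1,0,1,0,0,4,0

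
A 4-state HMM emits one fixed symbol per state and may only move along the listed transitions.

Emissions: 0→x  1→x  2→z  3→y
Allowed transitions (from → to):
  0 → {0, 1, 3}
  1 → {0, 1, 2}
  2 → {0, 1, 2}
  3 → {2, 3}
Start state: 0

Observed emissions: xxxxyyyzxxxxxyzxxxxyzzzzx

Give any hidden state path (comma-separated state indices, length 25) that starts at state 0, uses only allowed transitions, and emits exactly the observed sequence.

0,0,1,0,3,3,3,2,0,0,1,0,0,3,2,0,1,0,0,3,2,2,2,2,0

  [0] x  {0,1}  => 0  start
  [1] x  {0,1}  => 0  0->0 ok
  [2] x  {0,1}  => 1  0->1 ok
  [3] x  {0,1}  => 0  1->0 ok
  [4] y  {3}  => 3  0->3 ok
  [5] y  {3}  => 3  3->3 ok
  [6] y  {3}  => 3  3->3 ok
  [7] z  {2}  => 2  3->2 ok
  [8] x  {0,1}  => 0  2->0 ok
  [9] x  {0,1}  => 0  0->0 ok
  [10] x  {0,1}  => 1  0->1 ok
  [11] x  {0,1}  => 0  1->0 ok
  [12] x  {0,1}  => 0  0->0 ok
  [13] y  {3}  => 3  0->3 ok
  [14] z  {2}  => 2  3->2 ok
  [15] x  {0,1}  => 0  2->0 ok
  [16] x  {0,1}  => 1  0->1 ok
  [17] x  {0,1}  => 0  1->0 ok
  [18] x  {0,1}  => 0  0->0 ok
  [19] y  {3}  => 3  0->3 ok
  [20] z  {2}  => 2  3->2 ok
  [21] z  {2}  => 2  2->2 ok
  [22] z  {2}  => 2  2->2 ok
  [23] z  {2}  => 2  2->2 ok
  [24] x  {0,1}  => 0  2->0 ok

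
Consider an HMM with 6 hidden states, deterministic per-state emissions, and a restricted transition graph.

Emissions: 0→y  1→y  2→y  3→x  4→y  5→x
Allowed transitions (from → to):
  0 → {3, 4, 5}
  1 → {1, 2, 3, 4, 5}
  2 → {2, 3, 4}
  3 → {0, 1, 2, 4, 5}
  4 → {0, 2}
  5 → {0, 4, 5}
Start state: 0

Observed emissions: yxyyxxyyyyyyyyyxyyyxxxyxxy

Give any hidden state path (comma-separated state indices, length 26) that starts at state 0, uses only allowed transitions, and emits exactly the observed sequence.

0,5,4,0,3,5,0,4,0,4,0,4,2,4,0,3,2,4,0,5,5,5,0,5,5,0

  [0] y  {0,1,2,4}  => 0  start
  [1] x  {3,5}  => 5  0->5 ok
  [2] y  {0,1,2,4}  => 4  5->4 ok
  [3] y  {0,1,2,4}  => 0  4->0 ok
  [4] x  {3,5}  => 3  0->3 ok
  [5] x  {3,5}  => 5  3->5 ok
  [6] y  {0,1,2,4}  => 0  5->0 ok
  [7] y  {0,1,2,4}  => 4  0->4 ok
  [8] y  {0,1,2,4}  => 0  4->0 ok
  [9] y  {0,1,2,4}  => 4  0->4 ok
  [10] y  {0,1,2,4}  => 0  4->0 ok
  [11] y  {0,1,2,4}  => 4  0->4 ok
  [12] y  {0,1,2,4}  => 2  4->2 ok
  [13] y  {0,1,2,4}  => 4  2->4 ok
  [14] y  {0,1,2,4}  => 0  4->0 ok
  [15] x  {3,5}  => 3  0->3 ok
  [16] y  {0,1,2,4}  => 2  3->2 ok
  [17] y  {0,1,2,4}  => 4  2->4 ok
  [18] y  {0,1,2,4}  => 0  4->0 ok
  [19] x  {3,5}  => 5  0->5 ok
  [20] x  {3,5}  => 5  5->5 ok
  [21] x  {3,5}  => 5  5->5 ok
  [22] y  {0,1,2,4}  => 0  5->0 ok
  [23] x  {3,5}  => 5  0->5 ok
  [24] x  {3,5}  => 5  5->5 ok
  [25] y  {0,1,2,4}  => 0  5->0 ok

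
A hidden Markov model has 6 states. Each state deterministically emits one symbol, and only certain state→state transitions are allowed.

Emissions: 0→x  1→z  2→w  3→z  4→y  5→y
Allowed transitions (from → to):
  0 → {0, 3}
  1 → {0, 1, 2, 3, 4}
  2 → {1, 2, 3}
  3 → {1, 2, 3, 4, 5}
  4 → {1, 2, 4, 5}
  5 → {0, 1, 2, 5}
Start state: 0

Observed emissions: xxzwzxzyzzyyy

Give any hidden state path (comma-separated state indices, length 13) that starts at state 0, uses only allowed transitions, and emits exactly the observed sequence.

0,0,3,2,1,0,3,4,1,1,4,5,5

  [0] x  {0}  => 0  start
  [1] x  {0}  => 0  0->0 ok
  [2] z  {1,3}  => 3  0->3 ok
  [3] w  {2}  => 2  3->2 ok
  [4] z  {1,3}  => 1  2->1 ok
  [5] x  {0}  => 0  1->0 ok
  [6] z  {1,3}  => 3  0->3 ok
  [7] y  {4,5}  => 4  3->4 ok
  [8] z  {1,3}  => 1  4->1 ok
  [9] z  {1,3}  => 1  1->1 ok
  [10] y  {4,5}  => 4  1->4 ok
  [11] y  {4,5}  => 5  4->5 ok
  [12] y  {4,5}  => 5  5->5 ok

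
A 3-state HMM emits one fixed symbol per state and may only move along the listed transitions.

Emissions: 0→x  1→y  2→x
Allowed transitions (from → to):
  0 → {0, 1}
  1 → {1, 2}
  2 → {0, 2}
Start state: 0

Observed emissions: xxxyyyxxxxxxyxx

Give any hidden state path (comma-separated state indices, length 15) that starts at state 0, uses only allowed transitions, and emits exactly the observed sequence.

  t0 'x' -> {0,2}, take 0 (start)
  t1 'x' -> {0,2}, take 0 (0->0 ok)
  t2 'x' -> {0,2}, take 0 (0->0 ok)
  t3 'y' -> {1}, take 1 (0->1 ok)
  t4 'y' -> {1}, take 1 (1->1 ok)
  t5 'y' -> {1}, take 1 (1->1 ok)
  t6 'x' -> {0,2}, take 2 (1->2 ok)
  t7 'x' -> {0,2}, take 2 (2->2 ok)
  t8 'x' -> {0,2}, take 2 (2->2 ok)
  t9 'x' -> {0,2}, take 2 (2->2 ok)
  t10 'x' -> {0,2}, take 0 (2->0 ok)
  t11 'x' -> {0,2}, take 0 (0->0 ok)
  t12 'y' -> {1}, take 1 (0->1 ok)
  t13 'x' -> {0,2}, take 2 (1->2 ok)
  t14 'x' -> {0,2}, take 0 (2->0 ok)

0,0,0,1,1,1,2,2,2,2,0,0,1,2,0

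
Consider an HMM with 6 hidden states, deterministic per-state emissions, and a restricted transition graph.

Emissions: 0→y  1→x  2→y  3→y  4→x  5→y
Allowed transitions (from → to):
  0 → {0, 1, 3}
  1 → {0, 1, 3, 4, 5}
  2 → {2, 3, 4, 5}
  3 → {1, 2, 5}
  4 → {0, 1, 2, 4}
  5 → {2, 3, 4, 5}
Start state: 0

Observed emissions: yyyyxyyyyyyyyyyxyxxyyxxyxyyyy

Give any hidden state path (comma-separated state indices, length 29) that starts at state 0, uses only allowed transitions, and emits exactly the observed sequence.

  t0 'y' -> {0,2,3,5}, take 0 (start)
  t1 'y' -> {0,2,3,5}, take 3 (0->3 ok)
  t2 'y' -> {0,2,3,5}, take 2 (3->2 ok)
  t3 'y' -> {0,2,3,5}, take 5 (2->5 ok)
  t4 'x' -> {1,4}, take 4 (5->4 ok)
  t5 'y' -> {0,2,3,5}, take 2 (4->2 ok)
  t6 'y' -> {0,2,3,5}, take 2 (2->2 ok)
  t7 'y' -> {0,2,3,5}, take 2 (2->2 ok)
  t8 'y' -> {0,2,3,5}, take 5 (2->5 ok)
  t9 'y' -> {0,2,3,5}, take 3 (5->3 ok)
  t10 'y' -> {0,2,3,5}, take 5 (3->5 ok)
  t11 'y' -> {0,2,3,5}, take 5 (5->5 ok)
  t12 'y' -> {0,2,3,5}, take 3 (5->3 ok)
  t13 'y' -> {0,2,3,5}, take 5 (3->5 ok)
  t14 'y' -> {0,2,3,5}, take 2 (5->2 ok)
  t15 'x' -> {1,4}, take 4 (2->4 ok)
  t16 'y' -> {0,2,3,5}, take 0 (4->0 ok)
  t17 'x' -> {1,4}, take 1 (0->1 ok)
  t18 'x' -> {1,4}, take 1 (1->1 ok)
  t19 'y' -> {0,2,3,5}, take 3 (1->3 ok)
  t20 'y' -> {0,2,3,5}, take 2 (3->2 ok)
  t21 'x' -> {1,4}, take 4 (2->4 ok)
  t22 'x' -> {1,4}, take 4 (4->4 ok)
  t23 'y' -> {0,2,3,5}, take 0 (4->0 ok)
  t24 'x' -> {1,4}, take 1 (0->1 ok)
  t25 'y' -> {0,2,3,5}, take 5 (1->5 ok)
  t26 'y' -> {0,2,3,5}, take 2 (5->2 ok)
  t27 'y' -> {0,2,3,5}, take 2 (2->2 ok)
  t28 'y' -> {0,2,3,5}, take 5 (2->5 ok)

0,3,2,5,4,2,2,2,5,3,5,5,3,5,2,4,0,1,1,3,2,4,4,0,1,5,2,2,5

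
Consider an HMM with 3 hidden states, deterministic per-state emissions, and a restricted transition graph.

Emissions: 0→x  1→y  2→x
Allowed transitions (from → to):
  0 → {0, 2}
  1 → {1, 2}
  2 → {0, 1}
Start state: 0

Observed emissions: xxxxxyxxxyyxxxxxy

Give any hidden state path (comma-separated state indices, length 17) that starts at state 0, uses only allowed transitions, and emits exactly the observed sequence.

  [0] x  {0,2}  => 0  start
  [1] x  {0,2}  => 2  0->2 ok
  [2] x  {0,2}  => 0  2->0 ok
  [3] x  {0,2}  => 0  0->0 ok
  [4] x  {0,2}  => 2  0->2 ok
  [5] y  {1}  => 1  2->1 ok
  [6] x  {0,2}  => 2  1->2 ok
  [7] x  {0,2}  => 0  2->0 ok
  [8] x  {0,2}  => 2  0->2 ok
  [9] y  {1}  => 1  2->1 ok
  [10] y  {1}  => 1  1->1 ok
  [11] x  {0,2}  => 2  1->2 ok
  [12] x  {0,2}  => 0  2->0 ok
  [13] x  {0,2}  => 0  0->0 ok
  [14] x  {0,2}  => 0  0->0 ok
  [15] x  {0,2}  => 2  0->2 ok
  [16] y  {1}  => 1  2->1 ok

0,2,0,0,2,1,2,0,2,1,1,2,0,0,0,2,1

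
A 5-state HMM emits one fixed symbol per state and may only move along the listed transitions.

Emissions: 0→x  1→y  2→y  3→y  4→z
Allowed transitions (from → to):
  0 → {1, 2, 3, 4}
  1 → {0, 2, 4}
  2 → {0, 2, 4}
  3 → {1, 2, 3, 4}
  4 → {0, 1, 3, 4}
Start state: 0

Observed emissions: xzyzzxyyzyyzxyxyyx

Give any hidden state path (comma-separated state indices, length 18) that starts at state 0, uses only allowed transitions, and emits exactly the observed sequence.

0,4,1,4,4,0,3,2,4,3,2,4,0,1,0,3,1,0

  t0 'x' -> {0}, take 0 (start)
  t1 'z' -> {4}, take 4 (0->4 ok)
  t2 'y' -> {1,2,3}, take 1 (4->1 ok)
  t3 'z' -> {4}, take 4 (1->4 ok)
  t4 'z' -> {4}, take 4 (4->4 ok)
  t5 'x' -> {0}, take 0 (4->0 ok)
  t6 'y' -> {1,2,3}, take 3 (0->3 ok)
  t7 'y' -> {1,2,3}, take 2 (3->2 ok)
  t8 'z' -> {4}, take 4 (2->4 ok)
  t9 'y' -> {1,2,3}, take 3 (4->3 ok)
  t10 'y' -> {1,2,3}, take 2 (3->2 ok)
  t11 'z' -> {4}, take 4 (2->4 ok)
  t12 'x' -> {0}, take 0 (4->0 ok)
  t13 'y' -> {1,2,3}, take 1 (0->1 ok)
  t14 'x' -> {0}, take 0 (1->0 ok)
  t15 'y' -> {1,2,3}, take 3 (0->3 ok)
  t16 'y' -> {1,2,3}, take 1 (3->1 ok)
  t17 'x' -> {0}, take 0 (1->0 ok)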